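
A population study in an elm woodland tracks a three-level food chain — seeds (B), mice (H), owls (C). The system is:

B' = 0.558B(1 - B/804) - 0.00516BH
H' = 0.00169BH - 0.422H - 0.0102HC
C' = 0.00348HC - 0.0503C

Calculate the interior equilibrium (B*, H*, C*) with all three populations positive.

B* ≈ 697, H* ≈ 14.5, C* ≈ 74

From dC/dt = 0: 0.00348H* = 0.0503, so H* = 14.5.
From dB/dt = 0: 0.558(1 - B*/804) = 0.00516·14.5, giving B* = 804·(1 - 0.134) = 697.
From dH/dt = 0: 0.00169·697 - 0.422 = 0.0102C*, so C* = 0.755/0.0102 = 74.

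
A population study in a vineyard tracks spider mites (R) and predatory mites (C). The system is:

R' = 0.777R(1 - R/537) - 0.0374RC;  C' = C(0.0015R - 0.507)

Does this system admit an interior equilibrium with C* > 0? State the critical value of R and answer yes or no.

Threshold R = 338; K > 338, so yes, the predator persists.

The predator equation gives dC/dt > 0 only when R > 0.507/0.0015 = 338.
Without the predator, R → K = 537. Since 537 > 338, the predator can invade and persist.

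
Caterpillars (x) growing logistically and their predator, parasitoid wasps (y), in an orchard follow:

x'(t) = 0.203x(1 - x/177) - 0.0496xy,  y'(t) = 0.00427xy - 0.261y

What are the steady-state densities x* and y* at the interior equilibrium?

x* ≈ 61.1, y* ≈ 2.68

From dy/dt = 0 with y > 0: 0.00427x* = 0.261, so x* = 61.1.
Substitute into dx/dt = 0: 0.203(1 - 61.1/177) = 0.0496y*.
The bracket is 0.655, giving y* = 0.133/0.0496 = 2.68.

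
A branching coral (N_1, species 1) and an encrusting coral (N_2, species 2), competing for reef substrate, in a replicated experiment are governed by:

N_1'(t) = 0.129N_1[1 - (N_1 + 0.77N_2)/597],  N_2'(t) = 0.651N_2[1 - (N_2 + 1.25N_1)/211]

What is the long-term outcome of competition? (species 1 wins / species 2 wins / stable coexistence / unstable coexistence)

Compare the nullcline intercepts: K1/α12 = 597/0.77 = 775 > K2 = 211; K2/α21 = 211/1.25 = 169 < K1 = 597.
Since the inequalities point opposite ways, species 1 can invade but species 2 cannot.

species 1 excludes species 2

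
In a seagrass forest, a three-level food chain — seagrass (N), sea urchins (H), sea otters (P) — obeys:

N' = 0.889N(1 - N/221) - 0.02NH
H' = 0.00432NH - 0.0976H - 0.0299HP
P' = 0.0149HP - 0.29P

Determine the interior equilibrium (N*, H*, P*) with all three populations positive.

N* ≈ 124, H* ≈ 19.5, P* ≈ 14.7

From dP/dt = 0: 0.0149H* = 0.29, so H* = 19.5.
From dN/dt = 0: 0.889(1 - N*/221) = 0.02·19.5, giving N* = 221·(1 - 0.438) = 124.
From dH/dt = 0: 0.00432·124 - 0.0976 = 0.0299P*, so P* = 0.439/0.0299 = 14.7.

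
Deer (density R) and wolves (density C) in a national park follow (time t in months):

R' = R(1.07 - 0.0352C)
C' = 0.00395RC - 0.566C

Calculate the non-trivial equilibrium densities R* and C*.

R* ≈ 143, C* ≈ 30.4

Set dC/dt = 0 with C > 0: 0.00395R - 0.566 = 0, so R* = 0.566/0.00395 = 143.
Set dR/dt = 0 with R > 0: 1.07 - 0.0352C = 0, so C* = 1.07/0.0352 = 30.4.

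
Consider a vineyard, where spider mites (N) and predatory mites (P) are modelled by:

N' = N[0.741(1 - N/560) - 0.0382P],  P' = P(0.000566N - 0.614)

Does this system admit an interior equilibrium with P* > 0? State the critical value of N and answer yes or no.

The predator equation gives dP/dt > 0 only when N > 0.614/0.000566 = 1080.
Without the predator, N → K = 560. Since 560 < 1080, the predator cannot invade.

Threshold N = 1080; K < 1080, so no, the predator goes extinct.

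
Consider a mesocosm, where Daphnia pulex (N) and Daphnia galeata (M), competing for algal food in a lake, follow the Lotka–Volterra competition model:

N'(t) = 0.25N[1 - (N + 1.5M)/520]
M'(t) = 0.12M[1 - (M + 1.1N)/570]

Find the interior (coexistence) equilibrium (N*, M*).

Setting both brackets to zero gives the nullclines N + 1.5M = 520 and 1.1N + M = 570.
Substituting M = 570 - 1.1N into the first: N(1 - 1.5·1.1) = 520 - 1.5·570.
So N* = -335/-0.65 = 515, and then M* = 570 - 1.1·515 = 3.08.

N* ≈ 515, M* ≈ 3.08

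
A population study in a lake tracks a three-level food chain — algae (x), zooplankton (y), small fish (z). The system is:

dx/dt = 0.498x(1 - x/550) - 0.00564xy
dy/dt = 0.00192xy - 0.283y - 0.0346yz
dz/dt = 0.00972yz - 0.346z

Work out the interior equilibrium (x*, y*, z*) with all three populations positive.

x* ≈ 328, y* ≈ 35.6, z* ≈ 10

From dz/dt = 0: 0.00972y* = 0.346, so y* = 35.6.
From dx/dt = 0: 0.498(1 - x*/550) = 0.00564·35.6, giving x* = 550·(1 - 0.403) = 328.
From dy/dt = 0: 0.00192·328 - 0.283 = 0.0346z*, so z* = 0.347/0.0346 = 10.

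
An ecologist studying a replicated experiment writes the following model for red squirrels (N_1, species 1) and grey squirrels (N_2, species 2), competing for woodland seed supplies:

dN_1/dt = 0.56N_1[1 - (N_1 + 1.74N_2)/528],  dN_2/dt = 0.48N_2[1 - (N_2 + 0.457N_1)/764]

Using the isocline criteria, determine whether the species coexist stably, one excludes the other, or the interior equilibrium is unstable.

Compare the nullcline intercepts: K1/α12 = 528/1.74 = 303 < K2 = 764; K2/α21 = 764/0.457 = 1670 > K1 = 528.
Since the inequalities point opposite ways, species 2 can invade but species 1 cannot.

species 2 excludes species 1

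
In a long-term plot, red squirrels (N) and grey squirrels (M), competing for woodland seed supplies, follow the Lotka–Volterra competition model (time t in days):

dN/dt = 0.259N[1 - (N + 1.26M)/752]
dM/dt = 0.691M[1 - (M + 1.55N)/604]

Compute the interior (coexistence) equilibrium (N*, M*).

N* ≈ 9.49, M* ≈ 589

Setting both brackets to zero gives the nullclines N + 1.26M = 752 and 1.55N + M = 604.
Substituting M = 604 - 1.55N into the first: N(1 - 1.26·1.55) = 752 - 1.26·604.
So N* = -9.04/-0.953 = 9.49, and then M* = 604 - 1.55·9.49 = 589.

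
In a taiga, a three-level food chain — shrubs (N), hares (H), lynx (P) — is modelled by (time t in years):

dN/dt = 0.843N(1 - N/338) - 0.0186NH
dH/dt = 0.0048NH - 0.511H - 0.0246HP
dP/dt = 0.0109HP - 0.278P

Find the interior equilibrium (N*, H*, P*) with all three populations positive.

From dP/dt = 0: 0.0109H* = 0.278, so H* = 25.5.
From dN/dt = 0: 0.843(1 - N*/338) = 0.0186·25.5, giving N* = 338·(1 - 0.563) = 148.
From dH/dt = 0: 0.0048·148 - 0.511 = 0.0246P*, so P* = 0.198/0.0246 = 8.07.

N* ≈ 148, H* ≈ 25.5, P* ≈ 8.07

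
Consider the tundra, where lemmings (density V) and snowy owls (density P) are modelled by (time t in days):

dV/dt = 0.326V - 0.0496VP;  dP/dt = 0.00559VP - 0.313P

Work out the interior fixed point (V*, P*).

V* ≈ 56, P* ≈ 6.57

Set dP/dt = 0 with P > 0: 0.00559V - 0.313 = 0, so V* = 0.313/0.00559 = 56.
Set dV/dt = 0 with V > 0: 0.326 - 0.0496P = 0, so P* = 0.326/0.0496 = 6.57.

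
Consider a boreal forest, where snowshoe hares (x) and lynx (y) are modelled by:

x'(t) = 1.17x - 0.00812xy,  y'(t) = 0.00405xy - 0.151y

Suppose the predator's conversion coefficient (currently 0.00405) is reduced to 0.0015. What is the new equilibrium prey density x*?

x* ≈ 101

At the interior fixed point, setting dy/dt = 0 with y > 0 fixes x* = (predator death rate)/(xy coefficient) — independent of the other coefficients.
With the change, x* = 0.151/0.0015 = 101; it rises from 37.3.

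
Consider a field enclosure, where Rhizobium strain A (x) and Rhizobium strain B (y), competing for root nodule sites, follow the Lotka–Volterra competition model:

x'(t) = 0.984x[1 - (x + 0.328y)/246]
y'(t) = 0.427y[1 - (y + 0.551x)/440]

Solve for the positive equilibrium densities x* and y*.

Setting both brackets to zero gives the nullclines x + 0.328y = 246 and 0.551x + y = 440.
Substituting y = 440 - 0.551x into the first: x(1 - 0.328·0.551) = 246 - 0.328·440.
So x* = 102/0.819 = 124, and then y* = 440 - 0.551·124 = 372.

x* ≈ 124, y* ≈ 372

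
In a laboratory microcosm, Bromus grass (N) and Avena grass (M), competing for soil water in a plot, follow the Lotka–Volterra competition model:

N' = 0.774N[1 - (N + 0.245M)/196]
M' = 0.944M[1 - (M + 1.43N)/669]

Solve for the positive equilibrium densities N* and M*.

N* ≈ 49.4, M* ≈ 598

Setting both brackets to zero gives the nullclines N + 0.245M = 196 and 1.43N + M = 669.
Substituting M = 669 - 1.43N into the first: N(1 - 0.245·1.43) = 196 - 0.245·669.
So N* = 32.1/0.65 = 49.4, and then M* = 669 - 1.43·49.4 = 598.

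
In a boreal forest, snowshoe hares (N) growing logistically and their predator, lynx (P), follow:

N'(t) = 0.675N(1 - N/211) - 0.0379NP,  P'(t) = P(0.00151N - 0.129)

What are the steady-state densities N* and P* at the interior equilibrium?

N* ≈ 85.4, P* ≈ 10.6

From dP/dt = 0 with P > 0: 0.00151N* = 0.129, so N* = 85.4.
Substitute into dN/dt = 0: 0.675(1 - 85.4/211) = 0.0379P*.
The bracket is 0.595, giving P* = 0.402/0.0379 = 10.6.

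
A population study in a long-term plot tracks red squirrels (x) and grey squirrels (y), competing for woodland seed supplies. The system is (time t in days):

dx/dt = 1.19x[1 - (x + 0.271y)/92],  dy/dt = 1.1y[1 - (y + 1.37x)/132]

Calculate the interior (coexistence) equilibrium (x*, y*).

Setting both brackets to zero gives the nullclines x + 0.271y = 92 and 1.37x + y = 132.
Substituting y = 132 - 1.37x into the first: x(1 - 0.271·1.37) = 92 - 0.271·132.
So x* = 56.2/0.629 = 89.4, and then y* = 132 - 1.37·89.4 = 9.48.

x* ≈ 89.4, y* ≈ 9.48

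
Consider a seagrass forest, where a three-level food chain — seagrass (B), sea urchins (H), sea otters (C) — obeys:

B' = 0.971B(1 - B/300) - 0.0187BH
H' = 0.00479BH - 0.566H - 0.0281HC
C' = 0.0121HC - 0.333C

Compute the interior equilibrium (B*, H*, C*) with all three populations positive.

B* ≈ 141, H* ≈ 27.5, C* ≈ 3.89

From dC/dt = 0: 0.0121H* = 0.333, so H* = 27.5.
From dB/dt = 0: 0.971(1 - B*/300) = 0.0187·27.5, giving B* = 300·(1 - 0.53) = 141.
From dH/dt = 0: 0.00479·141 - 0.566 = 0.0281C*, so C* = 0.109/0.0281 = 3.89.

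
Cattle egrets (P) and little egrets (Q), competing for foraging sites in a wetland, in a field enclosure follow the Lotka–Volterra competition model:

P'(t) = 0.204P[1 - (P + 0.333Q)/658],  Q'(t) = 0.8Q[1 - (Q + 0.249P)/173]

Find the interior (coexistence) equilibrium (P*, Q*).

P* ≈ 655, Q* ≈ 9.99

Setting both brackets to zero gives the nullclines P + 0.333Q = 658 and 0.249P + Q = 173.
Substituting Q = 173 - 0.249P into the first: P(1 - 0.333·0.249) = 658 - 0.333·173.
So P* = 600/0.917 = 655, and then Q* = 173 - 0.249·655 = 9.99.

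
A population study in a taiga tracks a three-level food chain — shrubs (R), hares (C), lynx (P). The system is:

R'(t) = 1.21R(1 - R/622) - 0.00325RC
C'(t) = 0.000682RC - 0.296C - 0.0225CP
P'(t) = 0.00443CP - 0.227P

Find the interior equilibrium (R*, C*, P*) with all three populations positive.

From dP/dt = 0: 0.00443C* = 0.227, so C* = 51.2.
From dR/dt = 0: 1.21(1 - R*/622) = 0.00325·51.2, giving R* = 622·(1 - 0.138) = 536.
From dC/dt = 0: 0.000682·536 - 0.296 = 0.0225P*, so P* = 0.0698/0.0225 = 3.1.

R* ≈ 536, C* ≈ 51.2, P* ≈ 3.1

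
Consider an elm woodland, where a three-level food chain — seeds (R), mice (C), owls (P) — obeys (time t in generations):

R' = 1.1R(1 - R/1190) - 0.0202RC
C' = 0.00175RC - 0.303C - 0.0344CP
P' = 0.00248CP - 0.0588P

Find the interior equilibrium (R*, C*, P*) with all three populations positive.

R* ≈ 672, C* ≈ 23.7, P* ≈ 25.4

From dP/dt = 0: 0.00248C* = 0.0588, so C* = 23.7.
From dR/dt = 0: 1.1(1 - R*/1190) = 0.0202·23.7, giving R* = 1190·(1 - 0.435) = 672.
From dC/dt = 0: 0.00175·672 - 0.303 = 0.0344P*, so P* = 0.873/0.0344 = 25.4.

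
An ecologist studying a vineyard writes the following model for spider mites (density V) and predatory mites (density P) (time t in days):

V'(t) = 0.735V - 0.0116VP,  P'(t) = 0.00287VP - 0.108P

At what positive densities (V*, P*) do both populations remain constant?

Set dP/dt = 0 with P > 0: 0.00287V - 0.108 = 0, so V* = 0.108/0.00287 = 37.6.
Set dV/dt = 0 with V > 0: 0.735 - 0.0116P = 0, so P* = 0.735/0.0116 = 63.4.

V* ≈ 37.6, P* ≈ 63.4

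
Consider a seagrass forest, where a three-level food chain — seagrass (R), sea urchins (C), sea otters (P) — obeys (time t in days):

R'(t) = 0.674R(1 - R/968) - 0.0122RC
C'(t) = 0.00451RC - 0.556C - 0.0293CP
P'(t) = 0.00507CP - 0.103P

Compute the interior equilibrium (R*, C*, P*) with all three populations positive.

R* ≈ 612, C* ≈ 20.3, P* ≈ 75.2

From dP/dt = 0: 0.00507C* = 0.103, so C* = 20.3.
From dR/dt = 0: 0.674(1 - R*/968) = 0.0122·20.3, giving R* = 968·(1 - 0.368) = 612.
From dC/dt = 0: 0.00451·612 - 0.556 = 0.0293P*, so P* = 2.2/0.0293 = 75.2.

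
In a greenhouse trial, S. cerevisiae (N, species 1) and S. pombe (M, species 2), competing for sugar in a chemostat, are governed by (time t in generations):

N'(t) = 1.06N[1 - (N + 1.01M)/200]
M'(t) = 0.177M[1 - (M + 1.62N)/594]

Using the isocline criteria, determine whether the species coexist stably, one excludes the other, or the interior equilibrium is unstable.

species 2 excludes species 1

Compare the nullcline intercepts: K1/α12 = 200/1.01 = 198 < K2 = 594; K2/α21 = 594/1.62 = 367 > K1 = 200.
Since the inequalities point opposite ways, species 2 can invade but species 1 cannot.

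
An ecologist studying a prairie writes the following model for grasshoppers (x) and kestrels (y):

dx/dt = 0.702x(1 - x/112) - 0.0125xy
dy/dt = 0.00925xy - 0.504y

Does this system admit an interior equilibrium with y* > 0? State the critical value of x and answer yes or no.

Threshold x = 54.5; K > 54.5, so yes, the predator persists.

The predator equation gives dy/dt > 0 only when x > 0.504/0.00925 = 54.5.
Without the predator, x → K = 112. Since 112 > 54.5, the predator can invade and persist.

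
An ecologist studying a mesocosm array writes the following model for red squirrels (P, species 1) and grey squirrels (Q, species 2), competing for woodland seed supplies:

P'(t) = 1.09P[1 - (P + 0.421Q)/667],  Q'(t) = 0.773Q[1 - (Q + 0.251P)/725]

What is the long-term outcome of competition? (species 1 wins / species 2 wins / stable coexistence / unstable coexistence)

stable coexistence

Compare the nullcline intercepts: K1/α12 = 667/0.421 = 1580 > K2 = 725; K2/α21 = 725/0.251 = 2890 > K1 = 667.
Since both inequalities hold, each species can invade when rare, so the interior equilibrium is stable.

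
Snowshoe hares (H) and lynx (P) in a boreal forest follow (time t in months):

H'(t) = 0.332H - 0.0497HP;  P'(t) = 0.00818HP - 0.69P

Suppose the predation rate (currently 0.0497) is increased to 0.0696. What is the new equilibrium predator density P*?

P* ≈ 4.77

At the interior fixed point, setting dH/dt = 0 with H > 0 fixes P* = (prey growth rate)/(HP coefficient) — independent of the other coefficients.
With the change, P* = 0.332/0.0696 = 4.77; it falls from 6.68.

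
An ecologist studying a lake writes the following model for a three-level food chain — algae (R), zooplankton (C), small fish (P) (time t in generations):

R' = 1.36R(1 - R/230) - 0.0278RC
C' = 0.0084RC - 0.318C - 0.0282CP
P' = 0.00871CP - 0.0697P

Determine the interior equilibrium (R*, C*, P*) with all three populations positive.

R* ≈ 192, C* ≈ 8, P* ≈ 46

From dP/dt = 0: 0.00871C* = 0.0697, so C* = 8.
From dR/dt = 0: 1.36(1 - R*/230) = 0.0278·8, giving R* = 230·(1 - 0.164) = 192.
From dC/dt = 0: 0.0084·192 - 0.318 = 0.0282P*, so P* = 1.3/0.0282 = 46.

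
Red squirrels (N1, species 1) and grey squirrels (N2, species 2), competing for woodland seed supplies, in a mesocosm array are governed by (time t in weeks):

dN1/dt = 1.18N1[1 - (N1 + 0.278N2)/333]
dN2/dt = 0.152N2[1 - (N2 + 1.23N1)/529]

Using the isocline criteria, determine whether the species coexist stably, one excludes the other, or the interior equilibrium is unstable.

Compare the nullcline intercepts: K1/α12 = 333/0.278 = 1200 > K2 = 529; K2/α21 = 529/1.23 = 430 > K1 = 333.
Since both inequalities hold, each species can invade when rare, so the interior equilibrium is stable.

stable coexistence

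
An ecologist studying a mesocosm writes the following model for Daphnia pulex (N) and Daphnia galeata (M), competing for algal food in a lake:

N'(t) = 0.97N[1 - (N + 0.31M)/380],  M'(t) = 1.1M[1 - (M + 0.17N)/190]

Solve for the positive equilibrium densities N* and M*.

N* ≈ 339, M* ≈ 132

Setting both brackets to zero gives the nullclines N + 0.31M = 380 and 0.17N + M = 190.
Substituting M = 190 - 0.17N into the first: N(1 - 0.31·0.17) = 380 - 0.31·190.
So N* = 321/0.947 = 339, and then M* = 190 - 0.17·339 = 132.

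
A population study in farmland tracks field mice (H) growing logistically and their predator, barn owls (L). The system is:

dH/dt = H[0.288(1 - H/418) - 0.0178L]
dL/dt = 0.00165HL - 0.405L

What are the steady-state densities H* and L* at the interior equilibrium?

From dL/dt = 0 with L > 0: 0.00165H* = 0.405, so H* = 245.
Substitute into dH/dt = 0: 0.288(1 - 245/418) = 0.0178L*.
The bracket is 0.413, giving L* = 0.119/0.0178 = 6.68.

H* ≈ 245, L* ≈ 6.68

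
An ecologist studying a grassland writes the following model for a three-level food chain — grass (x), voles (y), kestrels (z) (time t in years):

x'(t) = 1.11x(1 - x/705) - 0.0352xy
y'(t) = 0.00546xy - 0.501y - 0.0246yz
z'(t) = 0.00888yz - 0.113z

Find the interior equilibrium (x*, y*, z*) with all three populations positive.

From dz/dt = 0: 0.00888y* = 0.113, so y* = 12.7.
From dx/dt = 0: 1.11(1 - x*/705) = 0.0352·12.7, giving x* = 705·(1 - 0.404) = 421.
From dy/dt = 0: 0.00546·421 - 0.501 = 0.0246z*, so z* = 1.79/0.0246 = 73.

x* ≈ 421, y* ≈ 12.7, z* ≈ 73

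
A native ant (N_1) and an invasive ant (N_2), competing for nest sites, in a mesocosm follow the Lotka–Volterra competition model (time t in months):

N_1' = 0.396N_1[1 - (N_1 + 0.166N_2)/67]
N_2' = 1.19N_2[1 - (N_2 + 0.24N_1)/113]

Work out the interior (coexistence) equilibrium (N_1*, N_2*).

Setting both brackets to zero gives the nullclines N_1 + 0.166N_2 = 67 and 0.24N_1 + N_2 = 113.
Substituting N_2 = 113 - 0.24N_1 into the first: N_1(1 - 0.166·0.24) = 67 - 0.166·113.
So N_1* = 48.2/0.96 = 50.2, and then N_2* = 113 - 0.24·50.2 = 101.

N_1* ≈ 50.2, N_2* ≈ 101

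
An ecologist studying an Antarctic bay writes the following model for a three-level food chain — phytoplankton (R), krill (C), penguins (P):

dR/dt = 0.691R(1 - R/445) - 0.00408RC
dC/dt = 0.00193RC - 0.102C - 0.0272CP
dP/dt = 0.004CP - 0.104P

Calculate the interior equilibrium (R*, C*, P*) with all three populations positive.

R* ≈ 377, C* ≈ 26, P* ≈ 23

From dP/dt = 0: 0.004C* = 0.104, so C* = 26.
From dR/dt = 0: 0.691(1 - R*/445) = 0.00408·26, giving R* = 445·(1 - 0.154) = 377.
From dC/dt = 0: 0.00193·377 - 0.102 = 0.0272P*, so P* = 0.625/0.0272 = 23.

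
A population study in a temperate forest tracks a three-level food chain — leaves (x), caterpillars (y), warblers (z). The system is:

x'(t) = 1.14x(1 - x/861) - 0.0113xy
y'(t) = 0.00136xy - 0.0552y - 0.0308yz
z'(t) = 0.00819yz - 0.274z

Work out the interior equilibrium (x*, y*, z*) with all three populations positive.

x* ≈ 575, y* ≈ 33.5, z* ≈ 23.6

From dz/dt = 0: 0.00819y* = 0.274, so y* = 33.5.
From dx/dt = 0: 1.14(1 - x*/861) = 0.0113·33.5, giving x* = 861·(1 - 0.332) = 575.
From dy/dt = 0: 0.00136·575 - 0.0552 = 0.0308z*, so z* = 0.727/0.0308 = 23.6.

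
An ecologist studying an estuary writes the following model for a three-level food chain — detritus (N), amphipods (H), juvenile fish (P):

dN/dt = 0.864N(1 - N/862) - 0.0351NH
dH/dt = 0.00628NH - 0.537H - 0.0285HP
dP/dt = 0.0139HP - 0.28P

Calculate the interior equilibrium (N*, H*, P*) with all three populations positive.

From dP/dt = 0: 0.0139H* = 0.28, so H* = 20.1.
From dN/dt = 0: 0.864(1 - N*/862) = 0.0351·20.1, giving N* = 862·(1 - 0.818) = 157.
From dH/dt = 0: 0.00628·157 - 0.537 = 0.0285P*, so P* = 0.446/0.0285 = 15.7.

N* ≈ 157, H* ≈ 20.1, P* ≈ 15.7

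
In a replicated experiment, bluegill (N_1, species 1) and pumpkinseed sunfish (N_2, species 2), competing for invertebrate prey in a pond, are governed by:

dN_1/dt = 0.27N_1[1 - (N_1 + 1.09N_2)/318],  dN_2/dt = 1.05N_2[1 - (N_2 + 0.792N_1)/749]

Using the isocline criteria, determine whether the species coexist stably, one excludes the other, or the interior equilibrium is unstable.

Compare the nullcline intercepts: K1/α12 = 318/1.09 = 292 < K2 = 749; K2/α21 = 749/0.792 = 946 > K1 = 318.
Since the inequalities point opposite ways, species 2 can invade but species 1 cannot.

species 2 excludes species 1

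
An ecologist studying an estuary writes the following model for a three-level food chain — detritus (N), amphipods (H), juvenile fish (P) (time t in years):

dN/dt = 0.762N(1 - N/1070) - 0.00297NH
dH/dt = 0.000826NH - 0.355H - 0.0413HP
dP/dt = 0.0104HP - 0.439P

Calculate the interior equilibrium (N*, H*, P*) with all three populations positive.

N* ≈ 894, H* ≈ 42.2, P* ≈ 9.28

From dP/dt = 0: 0.0104H* = 0.439, so H* = 42.2.
From dN/dt = 0: 0.762(1 - N*/1070) = 0.00297·42.2, giving N* = 1070·(1 - 0.165) = 894.
From dH/dt = 0: 0.000826·894 - 0.355 = 0.0413P*, so P* = 0.383/0.0413 = 9.28.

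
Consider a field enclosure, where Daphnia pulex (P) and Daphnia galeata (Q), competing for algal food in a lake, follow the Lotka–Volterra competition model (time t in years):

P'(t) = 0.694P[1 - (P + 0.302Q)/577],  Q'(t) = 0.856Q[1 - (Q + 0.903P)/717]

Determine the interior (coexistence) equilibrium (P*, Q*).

Setting both brackets to zero gives the nullclines P + 0.302Q = 577 and 0.903P + Q = 717.
Substituting Q = 717 - 0.903P into the first: P(1 - 0.302·0.903) = 577 - 0.302·717.
So P* = 360/0.727 = 496, and then Q* = 717 - 0.903·496 = 269.

P* ≈ 496, Q* ≈ 269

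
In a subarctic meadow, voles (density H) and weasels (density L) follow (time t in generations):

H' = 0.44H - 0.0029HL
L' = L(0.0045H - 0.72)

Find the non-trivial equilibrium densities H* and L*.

H* ≈ 160, L* ≈ 152

Set dL/dt = 0 with L > 0: 0.0045H - 0.72 = 0, so H* = 0.72/0.0045 = 160.
Set dH/dt = 0 with H > 0: 0.44 - 0.0029L = 0, so L* = 0.44/0.0029 = 152.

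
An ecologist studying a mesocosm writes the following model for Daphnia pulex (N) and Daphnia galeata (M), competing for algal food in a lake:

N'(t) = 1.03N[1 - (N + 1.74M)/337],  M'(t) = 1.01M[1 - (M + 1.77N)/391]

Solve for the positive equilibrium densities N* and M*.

N* ≈ 165, M* ≈ 98.8

Setting both brackets to zero gives the nullclines N + 1.74M = 337 and 1.77N + M = 391.
Substituting M = 391 - 1.77N into the first: N(1 - 1.74·1.77) = 337 - 1.74·391.
So N* = -343/-2.08 = 165, and then M* = 391 - 1.77·165 = 98.8.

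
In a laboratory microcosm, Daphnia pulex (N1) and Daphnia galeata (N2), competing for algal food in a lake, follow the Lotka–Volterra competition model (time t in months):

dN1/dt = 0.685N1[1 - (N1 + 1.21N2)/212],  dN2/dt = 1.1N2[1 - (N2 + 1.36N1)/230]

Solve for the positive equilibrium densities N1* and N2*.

N1* ≈ 103, N2* ≈ 90.3

Setting both brackets to zero gives the nullclines N1 + 1.21N2 = 212 and 1.36N1 + N2 = 230.
Substituting N2 = 230 - 1.36N1 into the first: N1(1 - 1.21·1.36) = 212 - 1.21·230.
So N1* = -66.3/-0.646 = 103, and then N2* = 230 - 1.36·103 = 90.3.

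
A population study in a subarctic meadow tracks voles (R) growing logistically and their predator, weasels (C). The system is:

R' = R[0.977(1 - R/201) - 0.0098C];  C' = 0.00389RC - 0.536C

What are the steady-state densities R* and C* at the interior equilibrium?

From dC/dt = 0 with C > 0: 0.00389R* = 0.536, so R* = 138.
Substitute into dR/dt = 0: 0.977(1 - 138/201) = 0.0098C*.
The bracket is 0.314, giving C* = 0.307/0.0098 = 31.4.

R* ≈ 138, C* ≈ 31.4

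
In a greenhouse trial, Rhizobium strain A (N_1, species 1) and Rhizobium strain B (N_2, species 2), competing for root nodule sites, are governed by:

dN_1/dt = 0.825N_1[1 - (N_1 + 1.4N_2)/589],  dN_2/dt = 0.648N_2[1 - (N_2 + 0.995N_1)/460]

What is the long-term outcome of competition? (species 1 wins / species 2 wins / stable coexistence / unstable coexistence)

Compare the nullcline intercepts: K1/α12 = 589/1.4 = 421 < K2 = 460; K2/α21 = 460/0.995 = 462 < K1 = 589.
Since both are reversed, neither can invade when rare; the interior point is a saddle.

unstable coexistence (outcome depends on initial conditions)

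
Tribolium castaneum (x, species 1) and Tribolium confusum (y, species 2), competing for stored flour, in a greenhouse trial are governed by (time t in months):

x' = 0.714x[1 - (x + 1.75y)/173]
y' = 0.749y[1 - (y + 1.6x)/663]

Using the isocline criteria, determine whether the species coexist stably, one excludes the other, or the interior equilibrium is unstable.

species 2 excludes species 1

Compare the nullcline intercepts: K1/α12 = 173/1.75 = 98.9 < K2 = 663; K2/α21 = 663/1.6 = 414 > K1 = 173.
Since the inequalities point opposite ways, species 2 can invade but species 1 cannot.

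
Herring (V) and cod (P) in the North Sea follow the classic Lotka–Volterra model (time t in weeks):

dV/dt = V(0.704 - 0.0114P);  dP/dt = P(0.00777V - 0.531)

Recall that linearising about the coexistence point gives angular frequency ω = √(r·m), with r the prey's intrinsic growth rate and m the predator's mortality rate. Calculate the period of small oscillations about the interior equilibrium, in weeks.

T ≈ 10.3 weeks

Here r = 0.704 and m = 0.531, so r·m = 0.374.
ω = √0.374 = 0.611 per week, hence T = 2π/ω ≈ 10.3 weeks.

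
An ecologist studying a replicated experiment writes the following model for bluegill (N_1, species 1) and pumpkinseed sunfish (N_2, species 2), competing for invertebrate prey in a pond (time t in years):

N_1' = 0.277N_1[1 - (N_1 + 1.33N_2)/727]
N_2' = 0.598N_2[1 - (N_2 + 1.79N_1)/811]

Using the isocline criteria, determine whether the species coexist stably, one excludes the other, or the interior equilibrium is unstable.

unstable coexistence (outcome depends on initial conditions)

Compare the nullcline intercepts: K1/α12 = 727/1.33 = 547 < K2 = 811; K2/α21 = 811/1.79 = 453 < K1 = 727.
Since both are reversed, neither can invade when rare; the interior point is a saddle.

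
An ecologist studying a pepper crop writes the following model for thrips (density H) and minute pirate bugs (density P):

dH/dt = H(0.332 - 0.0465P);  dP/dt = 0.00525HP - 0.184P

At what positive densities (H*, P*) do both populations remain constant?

H* ≈ 35, P* ≈ 7.14

Set dP/dt = 0 with P > 0: 0.00525H - 0.184 = 0, so H* = 0.184/0.00525 = 35.
Set dH/dt = 0 with H > 0: 0.332 - 0.0465P = 0, so P* = 0.332/0.0465 = 7.14.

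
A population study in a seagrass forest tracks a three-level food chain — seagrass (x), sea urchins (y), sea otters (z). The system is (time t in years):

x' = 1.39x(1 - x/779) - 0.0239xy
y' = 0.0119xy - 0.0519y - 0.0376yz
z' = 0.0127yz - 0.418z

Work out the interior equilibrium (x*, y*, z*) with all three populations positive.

x* ≈ 338, y* ≈ 32.9, z* ≈ 106

From dz/dt = 0: 0.0127y* = 0.418, so y* = 32.9.
From dx/dt = 0: 1.39(1 - x*/779) = 0.0239·32.9, giving x* = 779·(1 - 0.566) = 338.
From dy/dt = 0: 0.0119·338 - 0.0519 = 0.0376z*, so z* = 3.97/0.0376 = 106.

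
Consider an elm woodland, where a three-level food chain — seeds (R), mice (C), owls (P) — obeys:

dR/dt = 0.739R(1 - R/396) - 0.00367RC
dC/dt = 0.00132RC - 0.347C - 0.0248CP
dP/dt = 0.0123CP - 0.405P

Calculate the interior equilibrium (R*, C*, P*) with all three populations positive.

R* ≈ 331, C* ≈ 32.9, P* ≈ 3.64

From dP/dt = 0: 0.0123C* = 0.405, so C* = 32.9.
From dR/dt = 0: 0.739(1 - R*/396) = 0.00367·32.9, giving R* = 396·(1 - 0.164) = 331.
From dC/dt = 0: 0.00132·331 - 0.347 = 0.0248P*, so P* = 0.0902/0.0248 = 3.64.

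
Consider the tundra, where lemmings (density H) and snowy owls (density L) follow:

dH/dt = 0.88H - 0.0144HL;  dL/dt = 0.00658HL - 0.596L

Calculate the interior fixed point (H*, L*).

Set dL/dt = 0 with L > 0: 0.00658H - 0.596 = 0, so H* = 0.596/0.00658 = 90.6.
Set dH/dt = 0 with H > 0: 0.88 - 0.0144L = 0, so L* = 0.88/0.0144 = 61.1.

H* ≈ 90.6, L* ≈ 61.1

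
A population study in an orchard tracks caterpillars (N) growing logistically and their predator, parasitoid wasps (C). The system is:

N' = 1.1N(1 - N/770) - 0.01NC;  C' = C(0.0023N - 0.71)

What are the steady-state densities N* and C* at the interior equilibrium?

From dC/dt = 0 with C > 0: 0.0023N* = 0.71, so N* = 309.
Substitute into dN/dt = 0: 1.1(1 - 309/770) = 0.01C*.
The bracket is 0.599, giving C* = 0.659/0.01 = 65.9.

N* ≈ 309, C* ≈ 65.9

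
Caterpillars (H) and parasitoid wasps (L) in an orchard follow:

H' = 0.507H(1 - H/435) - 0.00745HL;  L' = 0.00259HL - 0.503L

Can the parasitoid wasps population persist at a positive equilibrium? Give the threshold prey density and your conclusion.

The predator equation gives dL/dt > 0 only when H > 0.503/0.00259 = 194.
Without the predator, H → K = 435. Since 435 > 194, the predator can invade and persist.

Threshold H = 194; K > 194, so yes, the predator persists.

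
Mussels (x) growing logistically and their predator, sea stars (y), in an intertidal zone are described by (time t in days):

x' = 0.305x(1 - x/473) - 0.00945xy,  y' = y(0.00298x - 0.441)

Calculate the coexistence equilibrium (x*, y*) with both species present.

From dy/dt = 0 with y > 0: 0.00298x* = 0.441, so x* = 148.
Substitute into dx/dt = 0: 0.305(1 - 148/473) = 0.00945y*.
The bracket is 0.687, giving y* = 0.21/0.00945 = 22.2.

x* ≈ 148, y* ≈ 22.2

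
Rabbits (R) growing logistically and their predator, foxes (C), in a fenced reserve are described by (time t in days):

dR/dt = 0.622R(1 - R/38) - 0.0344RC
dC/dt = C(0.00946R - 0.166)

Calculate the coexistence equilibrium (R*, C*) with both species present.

R* ≈ 17.5, C* ≈ 9.73

From dC/dt = 0 with C > 0: 0.00946R* = 0.166, so R* = 17.5.
Substitute into dR/dt = 0: 0.622(1 - 17.5/38) = 0.0344C*.
The bracket is 0.538, giving C* = 0.335/0.0344 = 9.73.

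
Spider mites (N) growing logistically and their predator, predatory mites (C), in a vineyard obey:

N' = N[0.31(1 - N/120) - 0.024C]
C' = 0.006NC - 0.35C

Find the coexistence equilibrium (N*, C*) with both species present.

N* ≈ 58.3, C* ≈ 6.64

From dC/dt = 0 with C > 0: 0.006N* = 0.35, so N* = 58.3.
Substitute into dN/dt = 0: 0.31(1 - 58.3/120) = 0.024C*.
The bracket is 0.514, giving C* = 0.159/0.024 = 6.64.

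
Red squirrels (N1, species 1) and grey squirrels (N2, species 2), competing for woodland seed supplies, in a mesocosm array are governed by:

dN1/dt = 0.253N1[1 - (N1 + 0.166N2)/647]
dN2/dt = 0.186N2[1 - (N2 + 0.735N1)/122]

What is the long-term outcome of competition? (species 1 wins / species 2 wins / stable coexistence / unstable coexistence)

Compare the nullcline intercepts: K1/α12 = 647/0.166 = 3900 > K2 = 122; K2/α21 = 122/0.735 = 166 < K1 = 647.
Since the inequalities point opposite ways, species 1 can invade but species 2 cannot.

species 1 excludes species 2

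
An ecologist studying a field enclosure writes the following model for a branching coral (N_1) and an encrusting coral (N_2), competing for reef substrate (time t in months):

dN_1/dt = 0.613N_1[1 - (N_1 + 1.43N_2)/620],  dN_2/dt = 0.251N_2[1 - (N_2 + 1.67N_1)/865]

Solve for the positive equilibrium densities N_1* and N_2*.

N_1* ≈ 444, N_2* ≈ 123

Setting both brackets to zero gives the nullclines N_1 + 1.43N_2 = 620 and 1.67N_1 + N_2 = 865.
Substituting N_2 = 865 - 1.67N_1 into the first: N_1(1 - 1.43·1.67) = 620 - 1.43·865.
So N_1* = -617/-1.39 = 444, and then N_2* = 865 - 1.67·444 = 123.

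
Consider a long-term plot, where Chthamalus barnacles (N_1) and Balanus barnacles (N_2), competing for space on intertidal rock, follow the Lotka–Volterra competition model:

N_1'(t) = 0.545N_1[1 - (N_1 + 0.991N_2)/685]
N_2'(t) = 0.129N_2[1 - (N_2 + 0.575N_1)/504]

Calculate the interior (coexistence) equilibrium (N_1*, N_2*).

Setting both brackets to zero gives the nullclines N_1 + 0.991N_2 = 685 and 0.575N_1 + N_2 = 504.
Substituting N_2 = 504 - 0.575N_1 into the first: N_1(1 - 0.991·0.575) = 685 - 0.991·504.
So N_1* = 186/0.43 = 431, and then N_2* = 504 - 0.575·431 = 256.

N_1* ≈ 431, N_2* ≈ 256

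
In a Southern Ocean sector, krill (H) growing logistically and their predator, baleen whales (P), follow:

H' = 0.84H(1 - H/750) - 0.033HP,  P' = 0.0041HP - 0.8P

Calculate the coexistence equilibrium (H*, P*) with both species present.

From dP/dt = 0 with P > 0: 0.0041H* = 0.8, so H* = 195.
Substitute into dH/dt = 0: 0.84(1 - 195/750) = 0.033P*.
The bracket is 0.74, giving P* = 0.621/0.033 = 18.8.

H* ≈ 195, P* ≈ 18.8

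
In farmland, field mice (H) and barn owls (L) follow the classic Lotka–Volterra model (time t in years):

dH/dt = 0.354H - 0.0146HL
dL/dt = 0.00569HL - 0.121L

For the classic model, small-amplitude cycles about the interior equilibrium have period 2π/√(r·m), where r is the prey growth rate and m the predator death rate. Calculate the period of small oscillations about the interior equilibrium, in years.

Here r = 0.354 and m = 0.121, so r·m = 0.0428.
ω = √0.0428 = 0.207 per year, hence T = 2π/ω ≈ 30.4 years.

T ≈ 30.4 years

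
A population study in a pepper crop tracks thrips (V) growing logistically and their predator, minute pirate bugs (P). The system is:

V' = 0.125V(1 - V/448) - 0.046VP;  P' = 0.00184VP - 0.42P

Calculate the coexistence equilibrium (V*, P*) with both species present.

From dP/dt = 0 with P > 0: 0.00184V* = 0.42, so V* = 228.
Substitute into dV/dt = 0: 0.125(1 - 228/448) = 0.046P*.
The bracket is 0.49, giving P* = 0.0613/0.046 = 1.33.

V* ≈ 228, P* ≈ 1.33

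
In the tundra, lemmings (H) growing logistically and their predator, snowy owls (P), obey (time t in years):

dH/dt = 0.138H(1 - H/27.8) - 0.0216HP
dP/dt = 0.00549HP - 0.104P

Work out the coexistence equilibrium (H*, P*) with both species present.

From dP/dt = 0 with P > 0: 0.00549H* = 0.104, so H* = 18.9.
Substitute into dH/dt = 0: 0.138(1 - 18.9/27.8) = 0.0216P*.
The bracket is 0.319, giving P* = 0.044/0.0216 = 2.04.

H* ≈ 18.9, P* ≈ 2.04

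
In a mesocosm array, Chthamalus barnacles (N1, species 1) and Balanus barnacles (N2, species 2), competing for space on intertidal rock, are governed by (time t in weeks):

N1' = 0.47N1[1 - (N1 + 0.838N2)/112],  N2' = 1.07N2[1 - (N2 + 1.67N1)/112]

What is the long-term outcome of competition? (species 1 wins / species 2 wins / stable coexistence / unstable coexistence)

species 1 excludes species 2

Compare the nullcline intercepts: K1/α12 = 112/0.838 = 134 > K2 = 112; K2/α21 = 112/1.67 = 67.1 < K1 = 112.
Since the inequalities point opposite ways, species 1 can invade but species 2 cannot.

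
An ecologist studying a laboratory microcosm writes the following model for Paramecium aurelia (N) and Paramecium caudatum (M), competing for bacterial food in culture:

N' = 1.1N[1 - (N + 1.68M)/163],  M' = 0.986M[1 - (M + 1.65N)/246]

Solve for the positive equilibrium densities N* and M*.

N* ≈ 141, M* ≈ 13

Setting both brackets to zero gives the nullclines N + 1.68M = 163 and 1.65N + M = 246.
Substituting M = 246 - 1.65N into the first: N(1 - 1.68·1.65) = 163 - 1.68·246.
So N* = -250/-1.77 = 141, and then M* = 246 - 1.65·141 = 13.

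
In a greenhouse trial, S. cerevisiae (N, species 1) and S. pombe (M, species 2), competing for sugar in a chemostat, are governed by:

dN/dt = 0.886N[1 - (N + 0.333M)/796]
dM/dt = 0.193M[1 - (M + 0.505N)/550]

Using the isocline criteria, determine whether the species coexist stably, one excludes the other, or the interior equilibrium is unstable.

stable coexistence

Compare the nullcline intercepts: K1/α12 = 796/0.333 = 2390 > K2 = 550; K2/α21 = 550/0.505 = 1090 > K1 = 796.
Since both inequalities hold, each species can invade when rare, so the interior equilibrium is stable.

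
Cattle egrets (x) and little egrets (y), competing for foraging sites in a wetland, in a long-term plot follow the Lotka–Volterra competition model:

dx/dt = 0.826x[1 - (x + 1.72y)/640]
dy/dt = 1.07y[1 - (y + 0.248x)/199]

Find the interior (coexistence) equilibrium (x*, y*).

Setting both brackets to zero gives the nullclines x + 1.72y = 640 and 0.248x + y = 199.
Substituting y = 199 - 0.248x into the first: x(1 - 1.72·0.248) = 640 - 1.72·199.
So x* = 298/0.573 = 519, and then y* = 199 - 0.248·519 = 70.2.

x* ≈ 519, y* ≈ 70.2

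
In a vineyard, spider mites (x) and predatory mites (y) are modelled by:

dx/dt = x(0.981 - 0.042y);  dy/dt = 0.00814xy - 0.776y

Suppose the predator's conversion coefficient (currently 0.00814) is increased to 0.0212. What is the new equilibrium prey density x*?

At the interior fixed point, setting dy/dt = 0 with y > 0 fixes x* = (predator death rate)/(xy coefficient) — independent of the other coefficients.
With the change, x* = 0.776/0.0212 = 36.6; it falls from 95.3.

x* ≈ 36.6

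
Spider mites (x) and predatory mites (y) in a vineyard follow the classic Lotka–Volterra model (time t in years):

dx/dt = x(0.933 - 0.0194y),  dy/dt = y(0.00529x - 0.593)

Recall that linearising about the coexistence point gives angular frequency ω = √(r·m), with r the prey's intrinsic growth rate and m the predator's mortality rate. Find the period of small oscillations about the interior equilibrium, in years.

T ≈ 8.45 years

Here r = 0.933 and m = 0.593, so r·m = 0.553.
ω = √0.553 = 0.744 per year, hence T = 2π/ω ≈ 8.45 years.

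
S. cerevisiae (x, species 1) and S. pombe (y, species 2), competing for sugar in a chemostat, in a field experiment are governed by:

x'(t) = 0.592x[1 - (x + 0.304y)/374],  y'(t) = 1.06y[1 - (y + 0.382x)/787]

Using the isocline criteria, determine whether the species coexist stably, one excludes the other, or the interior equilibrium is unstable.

stable coexistence

Compare the nullcline intercepts: K1/α12 = 374/0.304 = 1230 > K2 = 787; K2/α21 = 787/0.382 = 2060 > K1 = 374.
Since both inequalities hold, each species can invade when rare, so the interior equilibrium is stable.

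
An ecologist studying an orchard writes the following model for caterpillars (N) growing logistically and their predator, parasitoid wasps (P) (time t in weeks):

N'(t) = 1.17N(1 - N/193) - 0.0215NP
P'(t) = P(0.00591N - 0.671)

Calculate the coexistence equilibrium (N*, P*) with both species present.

From dP/dt = 0 with P > 0: 0.00591N* = 0.671, so N* = 114.
Substitute into dN/dt = 0: 1.17(1 - 114/193) = 0.0215P*.
The bracket is 0.412, giving P* = 0.482/0.0215 = 22.4.

N* ≈ 114, P* ≈ 22.4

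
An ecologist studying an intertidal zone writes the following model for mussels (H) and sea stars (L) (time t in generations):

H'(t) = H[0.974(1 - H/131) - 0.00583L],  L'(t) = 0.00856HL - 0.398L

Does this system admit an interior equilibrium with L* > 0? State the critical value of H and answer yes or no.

Threshold H = 46.5; K > 46.5, so yes, the predator persists.

The predator equation gives dL/dt > 0 only when H > 0.398/0.00856 = 46.5.
Without the predator, H → K = 131. Since 131 > 46.5, the predator can invade and persist.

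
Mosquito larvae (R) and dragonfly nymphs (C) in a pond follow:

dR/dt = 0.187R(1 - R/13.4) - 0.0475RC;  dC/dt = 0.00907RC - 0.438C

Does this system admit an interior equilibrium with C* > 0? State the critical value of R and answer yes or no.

The predator equation gives dC/dt > 0 only when R > 0.438/0.00907 = 48.3.
Without the predator, R → K = 13.4. Since 13.4 < 48.3, the predator cannot invade.

Threshold R = 48.3; K < 48.3, so no, the predator goes extinct.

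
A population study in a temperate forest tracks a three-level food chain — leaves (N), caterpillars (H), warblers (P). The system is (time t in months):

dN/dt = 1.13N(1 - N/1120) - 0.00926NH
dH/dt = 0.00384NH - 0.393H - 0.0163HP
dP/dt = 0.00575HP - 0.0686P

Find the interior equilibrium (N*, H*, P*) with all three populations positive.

From dP/dt = 0: 0.00575H* = 0.0686, so H* = 11.9.
From dN/dt = 0: 1.13(1 - N*/1120) = 0.00926·11.9, giving N* = 1120·(1 - 0.0978) = 1010.
From dH/dt = 0: 0.00384·1010 - 0.393 = 0.0163P*, so P* = 3.49/0.0163 = 214.

N* ≈ 1010, H* ≈ 11.9, P* ≈ 214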